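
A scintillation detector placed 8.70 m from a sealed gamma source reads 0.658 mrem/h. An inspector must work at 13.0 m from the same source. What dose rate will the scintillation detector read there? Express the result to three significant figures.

0.295 mrem/h

Using I₁d₁² = I₂d₂², scaling from 8.70 m to 13.0 m:
0.658 × (8.70/13.0)² = 0.658 × 0.4479 = 0.2947 mrem/h.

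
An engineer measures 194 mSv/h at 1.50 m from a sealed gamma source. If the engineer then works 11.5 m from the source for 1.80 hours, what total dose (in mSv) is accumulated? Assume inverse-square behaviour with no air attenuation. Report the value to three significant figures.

5.94 mSv

Applying the 1/r² law, rate at 11.5 m:
194 × (1.50/11.5)² = 194 × 0.01701 = 3.300 mSv/h.
Dose = rate × time = 3.300 mSv/h × 1.800 h = 5.940 mSv.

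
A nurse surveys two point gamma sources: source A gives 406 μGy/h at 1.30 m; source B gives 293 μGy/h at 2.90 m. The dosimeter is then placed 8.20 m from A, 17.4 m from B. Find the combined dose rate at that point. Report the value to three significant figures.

By superposition, sum each source's inverse-square contribution:
A: 406 × (1.30/8.20)² = 10.20 μGy/h
B: 293 × (2.90/17.4)² = 8.139 μGy/h
Total = 10.20 + 8.139 = 18.34 μGy/h.

18.3 μGy/h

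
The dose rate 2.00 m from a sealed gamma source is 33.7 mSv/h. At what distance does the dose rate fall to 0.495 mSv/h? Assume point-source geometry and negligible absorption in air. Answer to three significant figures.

Since intensity falls as 1/r², d₂ = d₁·√(I₁/I₂).
I₁/I₂ = 33.7/0.495 = 68.08, so d₂ = 2.00 × √68.08 = 16.50 m.

16.5 m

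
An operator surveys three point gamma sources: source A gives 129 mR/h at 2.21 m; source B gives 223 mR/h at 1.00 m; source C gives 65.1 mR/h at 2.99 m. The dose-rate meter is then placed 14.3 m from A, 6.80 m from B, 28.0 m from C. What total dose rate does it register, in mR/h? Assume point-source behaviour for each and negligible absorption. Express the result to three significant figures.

8.65 mR/h

By superposition, sum each source's inverse-square contribution:
A: 129 × (2.21/14.3)² = 3.081 mR/h
B: 223 × (1.00/6.80)² = 4.823 mR/h
C: 65.1 × (2.99/28.0)² = 0.7423 mR/h
Total = 3.081 + 4.823 + 0.7423 = 8.646 mR/h.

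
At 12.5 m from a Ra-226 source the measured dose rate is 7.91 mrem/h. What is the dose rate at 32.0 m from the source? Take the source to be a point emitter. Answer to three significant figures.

Intensity scales as (d₁/d₂)², so scaling from 12.5 m to 32.0 m:
(12.5/32.0)² = 0.1526, so 7.91 × 0.1526 = 1.207 mrem/h.

1.21 mrem/h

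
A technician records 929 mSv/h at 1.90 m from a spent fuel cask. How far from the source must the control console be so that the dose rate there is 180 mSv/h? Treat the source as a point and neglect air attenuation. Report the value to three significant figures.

4.32 m

Applying the 1/r² law, d₂ = d₁·√(I₁/I₂).
I₁/I₂ = 929/180 = 5.161, so d₂ = 1.90 × √5.161 = 4.316 m.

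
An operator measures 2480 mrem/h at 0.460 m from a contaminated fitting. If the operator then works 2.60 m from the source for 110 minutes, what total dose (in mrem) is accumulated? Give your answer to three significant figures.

Using I₁d₁² = I₂d₂², rate at 2.60 m:
2480 × (0.460/2.60)² = 2480 × 0.03130 = 77.62 mrem/h.
Dose = rate × time = 77.62 mrem/h × 1.833 h = 142.3 mrem.

142 mrem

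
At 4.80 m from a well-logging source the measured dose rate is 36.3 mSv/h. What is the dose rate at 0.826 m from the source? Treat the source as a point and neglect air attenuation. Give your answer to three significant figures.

Applying the 1/r² law, scaling from 4.80 m to 0.826 m:
(4.80/0.826)² = 33.77, so 36.3 × 33.77 = 1226 mSv/h.

1230 mSv/h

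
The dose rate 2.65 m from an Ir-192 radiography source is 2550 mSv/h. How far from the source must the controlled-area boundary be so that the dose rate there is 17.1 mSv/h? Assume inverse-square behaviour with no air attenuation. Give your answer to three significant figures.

32.4 m

Applying the 1/r² law, d₂ = d₁·√(I₁/I₂).
I₁/I₂ = 2550/17.1 = 149.1, so d₂ = 2.65 × √149.1 = 32.36 m.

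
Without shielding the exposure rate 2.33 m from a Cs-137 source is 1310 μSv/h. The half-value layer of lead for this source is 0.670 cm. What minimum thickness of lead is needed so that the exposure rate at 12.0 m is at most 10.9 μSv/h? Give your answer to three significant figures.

At 12.0 m, distance alone gives 1310 × (2.33/12.0)² = 1310 × 0.03770 = 49.39 μSv/h.
Further attenuation needed: 49.39/10.9 = 4.531.
n = log₂(4.531) = 2.180 half-value layers.
Thickness = 2.180 × 0.670 cm = 1.461 cm.

1.46 cm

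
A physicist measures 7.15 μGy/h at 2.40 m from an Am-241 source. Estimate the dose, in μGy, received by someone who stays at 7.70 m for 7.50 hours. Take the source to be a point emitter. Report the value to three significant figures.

5.21 μGy

Intensity scales as (d₁/d₂)², so rate at 7.70 m:
7.15 × (2.40/7.70)² = 7.15 × 0.09715 = 0.6946 μGy/h.
Dose = rate × time = 0.6946 μGy/h × 7.500 h = 5.210 μGy.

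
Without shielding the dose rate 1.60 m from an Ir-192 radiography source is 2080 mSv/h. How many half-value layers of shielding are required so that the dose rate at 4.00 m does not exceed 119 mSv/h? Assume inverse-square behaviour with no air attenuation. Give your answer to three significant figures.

At 4.00 m, distance alone gives 2080 × (1.60/4.00)² = 2080 × 0.1600 = 332.8 mSv/h.
Further attenuation needed: 332.8/119 = 2.797.
n = log₂(2.797) = 1.484 half-value layers.

1.48 half-value layers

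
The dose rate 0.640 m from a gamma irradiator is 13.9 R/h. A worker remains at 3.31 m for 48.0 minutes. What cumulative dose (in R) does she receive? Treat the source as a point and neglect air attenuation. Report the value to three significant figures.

Applying the 1/r² law, rate at 3.31 m:
(0.640/3.31)² = 0.03739, so 13.9 × 0.03739 = 0.5197 R/h.
Dose = rate × time = 0.5197 R/h × 0.8000 h = 0.4158 R.

0.416 R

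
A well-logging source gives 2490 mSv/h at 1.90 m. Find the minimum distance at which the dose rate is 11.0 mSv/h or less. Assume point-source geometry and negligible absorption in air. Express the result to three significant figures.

Applying the 1/r² law, d₂ = d₁·√(I₁/I₂).
I₁/I₂ = 2490/11.0 = 226.4, so d₂ = 1.90 × √226.4 = 28.59 m.

28.6 m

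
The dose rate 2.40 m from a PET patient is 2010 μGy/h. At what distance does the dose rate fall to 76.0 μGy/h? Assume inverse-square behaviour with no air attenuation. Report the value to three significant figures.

12.3 m

Using I₁d₁² = I₂d₂², d₂ = d₁·√(I₁/I₂).
I₁/I₂ = 2010/76.0 = 26.45, so d₂ = 2.40 × √26.45 = 12.34 m.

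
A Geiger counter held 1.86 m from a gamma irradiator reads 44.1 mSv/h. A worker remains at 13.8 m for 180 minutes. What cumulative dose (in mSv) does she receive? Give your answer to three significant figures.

Using I₁d₁² = I₂d₂², rate at 13.8 m:
(1.86/13.8)² = 0.01817, so 44.1 × 0.01817 = 0.8013 mSv/h.
Dose = rate × time = 0.8013 mSv/h × 3.000 h = 2.404 mSv.

2.40 mSv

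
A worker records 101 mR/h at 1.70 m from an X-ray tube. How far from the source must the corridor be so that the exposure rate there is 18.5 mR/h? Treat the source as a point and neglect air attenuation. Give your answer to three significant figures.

3.97 m

Intensity scales as (d₁/d₂)², so d₂ = d₁·√(I₁/I₂).
I₁/I₂ = 101/18.5 = 5.459, so d₂ = 1.70 × √5.459 = 3.972 m.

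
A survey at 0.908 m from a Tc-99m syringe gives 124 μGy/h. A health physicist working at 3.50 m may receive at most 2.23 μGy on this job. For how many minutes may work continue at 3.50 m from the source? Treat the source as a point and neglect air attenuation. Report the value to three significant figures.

Intensity scales as (d₁/d₂)², so rate at 3.50 m:
124 × (0.908/3.50)² = 124 × 0.06730 = 8.345 μGy/h.
Stay time = 2.23 μGy ÷ 8.345 μGy/h = 0.2672 h = 16.03 min.

16.0 min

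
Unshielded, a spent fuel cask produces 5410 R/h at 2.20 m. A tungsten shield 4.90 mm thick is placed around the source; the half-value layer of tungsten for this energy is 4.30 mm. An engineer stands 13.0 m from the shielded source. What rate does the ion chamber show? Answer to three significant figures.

70.3 R/h

Distance alone: (2.20/13.0)² = 0.02864, so 5410 × 0.02864 = 154.9 R/h.
Shield: 4.90/4.30 = 1.140 half-value layers → attenuation 2^(−1.140) = 0.4538.
Combined: 154.9 × 0.4538 = 70.29 R/h.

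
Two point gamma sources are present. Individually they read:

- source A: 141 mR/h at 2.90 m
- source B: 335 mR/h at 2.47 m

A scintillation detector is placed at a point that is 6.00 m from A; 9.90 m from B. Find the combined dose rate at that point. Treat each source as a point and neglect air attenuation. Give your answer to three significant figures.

By superposition, sum each source's inverse-square contribution:
A: 141 × (2.90/6.00)² = 32.94 mR/h
B: 335 × (2.47/9.90)² = 20.85 mR/h
Total = 32.94 + 20.85 = 53.79 mR/h.

53.8 mR/h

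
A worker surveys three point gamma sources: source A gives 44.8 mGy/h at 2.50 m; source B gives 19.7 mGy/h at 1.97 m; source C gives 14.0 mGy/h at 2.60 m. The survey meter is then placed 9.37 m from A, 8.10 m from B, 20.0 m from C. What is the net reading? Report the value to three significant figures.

4.59 mGy/h

Each source contributes Iᵢ·(dᵢ/rᵢ)²; contributions add.
A: 44.8 × (2.50/9.37)² = 3.189 mGy/h
B: 19.7 × (1.97/8.10)² = 1.165 mGy/h
C: 14.0 × (2.60/20.0)² = 0.2366 mGy/h
Total = 3.189 + 1.165 + 0.2366 = 4.591 mGy/h.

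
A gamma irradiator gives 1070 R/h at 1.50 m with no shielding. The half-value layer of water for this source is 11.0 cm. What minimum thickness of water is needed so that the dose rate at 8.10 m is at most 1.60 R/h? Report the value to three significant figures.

49.7 cm

At 8.10 m, distance alone gives 1070 × (1.50/8.10)² = 1070 × 0.03429 = 36.69 R/h.
Further attenuation needed: 36.69/1.60 = 22.93.
n = log₂(22.93) = 4.519 half-value layers.
Thickness = 4.519 × 11.0 cm = 49.71 cm.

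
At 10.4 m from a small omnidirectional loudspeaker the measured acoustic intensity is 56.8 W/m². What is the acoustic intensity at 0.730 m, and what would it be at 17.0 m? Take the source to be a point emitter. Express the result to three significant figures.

11500 W/m²; 21.3 W/m²

Since intensity falls as 1/r²,
At 0.730 m: (10.4/0.730)² = 203.0, so 56.8 × 203.0 = 11530 W/m²
At 17.0 m: (0.730/17.0)² = 0.001844, so 11530 × 0.001844 = 21.26 W/m².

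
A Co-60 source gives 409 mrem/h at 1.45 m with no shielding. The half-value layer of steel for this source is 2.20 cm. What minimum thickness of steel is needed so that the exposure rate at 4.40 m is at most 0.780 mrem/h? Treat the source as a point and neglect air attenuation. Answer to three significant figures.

12.8 cm

At 4.40 m, distance alone gives (1.45/4.40)² = 0.1086, so 409 × 0.1086 = 44.42 mrem/h.
Further attenuation needed: 44.42/0.780 = 56.95.
n = log₂(56.95) = 5.832 half-value layers.
Thickness = 5.832 × 2.20 cm = 12.83 cm.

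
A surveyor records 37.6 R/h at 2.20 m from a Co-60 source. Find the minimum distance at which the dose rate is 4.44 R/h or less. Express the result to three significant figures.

6.40 m

By the inverse-square law, d₂ = d₁·√(I₁/I₂).
I₁/I₂ = 37.6/4.44 = 8.468, so d₂ = 2.20 × √8.468 = 6.402 m.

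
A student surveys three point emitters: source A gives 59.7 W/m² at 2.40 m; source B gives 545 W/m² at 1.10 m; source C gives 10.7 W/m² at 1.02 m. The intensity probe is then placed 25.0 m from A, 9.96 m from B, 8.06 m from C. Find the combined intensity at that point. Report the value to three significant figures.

7.37 W/m²

Each source contributes Iᵢ·(dᵢ/rᵢ)²; contributions add.
A: 59.7 × (2.40/25.0)² = 0.5502 W/m²
B: 545 × (1.10/9.96)² = 6.648 W/m²
C: 10.7 × (1.02/8.06)² = 0.1714 W/m²
Total = 0.5502 + 6.648 + 0.1714 = 7.370 W/m².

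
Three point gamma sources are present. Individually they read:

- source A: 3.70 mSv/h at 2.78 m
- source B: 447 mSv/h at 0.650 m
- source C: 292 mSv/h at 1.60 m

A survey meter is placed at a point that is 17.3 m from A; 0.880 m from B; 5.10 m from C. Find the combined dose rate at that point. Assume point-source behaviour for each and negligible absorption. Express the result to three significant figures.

Each source contributes Iᵢ·(dᵢ/rᵢ)²; contributions add.
A: 3.70 × (2.78/17.3)² = 0.09554 mSv/h
B: 447 × (0.650/0.880)² = 243.9 mSv/h
C: 292 × (1.60/5.10)² = 28.74 mSv/h
Total = 0.09554 + 243.9 + 28.74 = 272.7 mSv/h.

273 mSv/h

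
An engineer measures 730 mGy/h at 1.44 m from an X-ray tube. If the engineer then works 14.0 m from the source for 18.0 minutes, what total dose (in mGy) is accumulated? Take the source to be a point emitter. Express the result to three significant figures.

Since intensity falls as 1/r², rate at 14.0 m:
730 × (1.44/14.0)² = 730 × 0.01058 = 7.723 mGy/h.
Dose = rate × time = 7.723 mGy/h × 0.3000 h = 2.317 mGy.

2.32 mGy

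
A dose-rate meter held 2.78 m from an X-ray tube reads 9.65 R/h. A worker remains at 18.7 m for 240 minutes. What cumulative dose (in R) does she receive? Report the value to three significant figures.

Since intensity falls as 1/r², rate at 18.7 m:
9.65 × (2.78/18.7)² = 9.65 × 0.02210 = 0.2133 R/h.
Dose = rate × time = 0.2133 R/h × 4.000 h = 0.8532 R.

0.853 R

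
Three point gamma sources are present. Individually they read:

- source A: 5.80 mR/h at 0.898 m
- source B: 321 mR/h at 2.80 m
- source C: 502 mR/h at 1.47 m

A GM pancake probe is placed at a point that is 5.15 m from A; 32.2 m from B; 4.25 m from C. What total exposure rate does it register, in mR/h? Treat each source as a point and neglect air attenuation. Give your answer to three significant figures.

Each source contributes Iᵢ·(dᵢ/rᵢ)²; contributions add.
A: 5.80 × (0.898/5.15)² = 0.1763 mR/h
B: 321 × (2.80/32.2)² = 2.427 mR/h
C: 502 × (1.47/4.25)² = 60.06 mR/h
Total = 0.1763 + 2.427 + 60.06 = 62.66 mR/h.

62.7 mR/h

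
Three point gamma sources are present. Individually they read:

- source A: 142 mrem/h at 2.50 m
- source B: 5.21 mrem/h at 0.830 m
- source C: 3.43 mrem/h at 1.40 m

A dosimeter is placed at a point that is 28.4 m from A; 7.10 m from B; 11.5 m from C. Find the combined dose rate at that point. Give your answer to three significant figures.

Each source contributes Iᵢ·(dᵢ/rᵢ)²; contributions add.
A: 142 × (2.50/28.4)² = 1.100 mrem/h
B: 5.21 × (0.830/7.10)² = 0.07120 mrem/h
C: 3.43 × (1.40/11.5)² = 0.05083 mrem/h
Total = 1.100 + 0.07120 + 0.05083 = 1.222 mrem/h.

1.22 mrem/h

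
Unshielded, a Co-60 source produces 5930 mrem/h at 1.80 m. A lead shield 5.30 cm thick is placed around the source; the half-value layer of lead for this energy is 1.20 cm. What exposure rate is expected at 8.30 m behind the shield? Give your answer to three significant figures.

Distance alone: 5930 × (1.80/8.30)² = 5930 × 0.04703 = 278.9 mrem/h.
Shield: 5.30/1.20 = 4.417 half-value layers → attenuation 2^(−4.417) = 0.04681.
Combined: 278.9 × 0.04681 = 13.06 mrem/h.

13.1 mrem/h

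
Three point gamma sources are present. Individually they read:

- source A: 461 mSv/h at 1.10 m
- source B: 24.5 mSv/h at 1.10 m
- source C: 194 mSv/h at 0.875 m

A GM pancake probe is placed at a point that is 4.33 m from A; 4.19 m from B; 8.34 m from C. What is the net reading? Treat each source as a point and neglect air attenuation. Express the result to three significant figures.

33.6 mSv/h

Each source contributes Iᵢ·(dᵢ/rᵢ)²; contributions add.
A: 461 × (1.10/4.33)² = 29.75 mSv/h
B: 24.5 × (1.10/4.19)² = 1.689 mSv/h
C: 194 × (0.875/8.34)² = 2.135 mSv/h
Total = 29.75 + 1.689 + 2.135 = 33.57 mSv/h.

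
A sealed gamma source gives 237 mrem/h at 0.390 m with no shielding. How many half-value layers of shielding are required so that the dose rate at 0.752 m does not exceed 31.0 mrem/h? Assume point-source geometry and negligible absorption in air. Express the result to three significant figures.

At 0.752 m, distance alone gives (0.390/0.752)² = 0.2690, so 237 × 0.2690 = 63.75 mrem/h.
Further attenuation needed: 63.75/31.0 = 2.056.
n = log₂(2.056) = 1.040 half-value layers.

1.04 half-value layers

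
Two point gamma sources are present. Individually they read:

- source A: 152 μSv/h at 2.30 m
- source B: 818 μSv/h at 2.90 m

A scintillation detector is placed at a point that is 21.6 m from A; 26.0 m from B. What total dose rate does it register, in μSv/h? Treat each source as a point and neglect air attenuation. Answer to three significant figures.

11.9 μSv/h

By superposition, sum each source's inverse-square contribution:
A: 152 × (2.30/21.6)² = 1.723 μSv/h
B: 818 × (2.90/26.0)² = 10.18 μSv/h
Total = 1.723 + 10.18 = 11.90 μSv/h.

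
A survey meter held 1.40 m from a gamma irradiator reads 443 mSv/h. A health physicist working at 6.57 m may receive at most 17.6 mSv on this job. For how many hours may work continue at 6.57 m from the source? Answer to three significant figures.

Since intensity falls as 1/r², rate at 6.57 m:
443 × (1.40/6.57)² = 443 × 0.04541 = 20.12 mSv/h.
Stay time = 17.6 mSv ÷ 20.12 mSv/h = 0.8748 h.

0.875 h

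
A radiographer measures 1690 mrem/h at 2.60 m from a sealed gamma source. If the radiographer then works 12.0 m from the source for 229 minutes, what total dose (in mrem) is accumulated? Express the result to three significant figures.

Using I₁d₁² = I₂d₂², rate at 12.0 m:
(2.60/12.0)² = 0.04694, so 1690 × 0.04694 = 79.33 mrem/h.
Dose = rate × time = 79.33 mrem/h × 3.817 h = 302.8 mrem.

303 mrem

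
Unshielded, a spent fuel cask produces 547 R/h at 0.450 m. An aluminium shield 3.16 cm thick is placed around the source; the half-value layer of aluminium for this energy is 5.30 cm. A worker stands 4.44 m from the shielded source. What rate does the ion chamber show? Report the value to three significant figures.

3.72 R/h

Distance alone: 547 × (0.450/4.44)² = 547 × 0.01027 = 5.618 R/h.
Shield: 3.16/5.30 = 0.5962 half-value layers → attenuation 2^(−0.5962) = 0.6615.
Combined: 5.618 × 0.6615 = 3.716 R/h.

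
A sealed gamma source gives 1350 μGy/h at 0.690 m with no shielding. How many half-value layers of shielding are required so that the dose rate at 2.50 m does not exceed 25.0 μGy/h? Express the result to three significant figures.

At 2.50 m, distance alone gives (0.690/2.50)² = 0.07618, so 1350 × 0.07618 = 102.8 μGy/h.
Further attenuation needed: 102.8/25.0 = 4.112.
n = log₂(4.112) = 2.040 half-value layers.

2.04 half-value layers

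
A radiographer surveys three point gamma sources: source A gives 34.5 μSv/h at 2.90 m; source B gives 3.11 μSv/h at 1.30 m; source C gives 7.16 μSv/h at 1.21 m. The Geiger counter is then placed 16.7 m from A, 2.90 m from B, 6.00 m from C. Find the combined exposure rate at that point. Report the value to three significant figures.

By superposition, sum each source's inverse-square contribution:
A: 34.5 × (2.90/16.7)² = 1.040 μSv/h
B: 3.11 × (1.30/2.90)² = 0.6250 μSv/h
C: 7.16 × (1.21/6.00)² = 0.2912 μSv/h
Total = 1.040 + 0.6250 + 0.2912 = 1.956 μSv/h.

1.96 μSv/h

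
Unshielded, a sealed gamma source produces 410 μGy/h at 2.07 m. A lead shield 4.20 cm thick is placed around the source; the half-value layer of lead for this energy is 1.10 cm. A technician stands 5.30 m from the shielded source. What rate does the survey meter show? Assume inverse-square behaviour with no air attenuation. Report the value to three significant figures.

4.43 μGy/h

Distance alone: (2.07/5.30)² = 0.1525, so 410 × 0.1525 = 62.52 μGy/h.
Shield: 4.20/1.10 = 3.818 half-value layers → attenuation 2^(−3.818) = 0.07090.
Combined: 62.52 × 0.07090 = 4.433 μGy/h.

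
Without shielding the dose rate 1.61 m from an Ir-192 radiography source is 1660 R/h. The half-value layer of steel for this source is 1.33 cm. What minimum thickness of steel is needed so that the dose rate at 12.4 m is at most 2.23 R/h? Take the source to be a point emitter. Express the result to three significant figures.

4.85 cm

At 12.4 m, distance alone gives (1.61/12.4)² = 0.01686, so 1660 × 0.01686 = 27.99 R/h.
Further attenuation needed: 27.99/2.23 = 12.55.
n = log₂(12.55) = 3.650 half-value layers.
Thickness = 3.650 × 1.33 cm = 4.854 cm.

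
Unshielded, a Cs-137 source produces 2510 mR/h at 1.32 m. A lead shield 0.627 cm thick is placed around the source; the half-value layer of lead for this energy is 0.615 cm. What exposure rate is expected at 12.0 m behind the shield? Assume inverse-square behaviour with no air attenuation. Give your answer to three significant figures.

Distance alone: (1.32/12.0)² = 0.01210, so 2510 × 0.01210 = 30.37 mR/h.
Shield: 0.627/0.615 = 1.020 half-value layers → attenuation 2^(−1.020) = 0.4931.
Combined: 30.37 × 0.4931 = 14.98 mR/h.

15.0 mR/h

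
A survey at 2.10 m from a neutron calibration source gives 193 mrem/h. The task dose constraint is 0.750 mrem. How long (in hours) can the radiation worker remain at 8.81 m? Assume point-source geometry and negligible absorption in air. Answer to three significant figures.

By the inverse-square law, rate at 8.81 m:
(2.10/8.81)² = 0.05682, so 193 × 0.05682 = 10.97 mrem/h.
Stay time = 0.750 mrem ÷ 10.97 mrem/h = 0.06837 h.

0.0684 h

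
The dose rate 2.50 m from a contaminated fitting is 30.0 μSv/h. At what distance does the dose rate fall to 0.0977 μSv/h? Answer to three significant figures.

Since intensity falls as 1/r², d₂ = d₁·√(I₁/I₂).
I₁/I₂ = 30.0/0.0977 = 307.1, so d₂ = 2.50 × √307.1 = 43.81 m.

43.8 m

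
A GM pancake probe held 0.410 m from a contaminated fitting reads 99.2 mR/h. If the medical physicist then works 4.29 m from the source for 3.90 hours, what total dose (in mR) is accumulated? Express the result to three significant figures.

3.53 mR

Using I₁d₁² = I₂d₂², rate at 4.29 m:
99.2 × (0.410/4.29)² = 99.2 × 0.009134 = 0.9061 mR/h.
Dose = rate × time = 0.9061 mR/h × 3.900 h = 3.534 mR.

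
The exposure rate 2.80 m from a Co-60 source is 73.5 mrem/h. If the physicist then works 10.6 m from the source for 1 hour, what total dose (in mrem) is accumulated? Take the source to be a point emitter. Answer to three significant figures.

5.13 mrem

Applying the 1/r² law, rate at 10.6 m:
73.5 × (2.80/10.6)² = 73.5 × 0.06978 = 5.129 mrem/h.
Dose = rate × time = 5.129 mrem/h × 1.000 h = 5.129 mrem.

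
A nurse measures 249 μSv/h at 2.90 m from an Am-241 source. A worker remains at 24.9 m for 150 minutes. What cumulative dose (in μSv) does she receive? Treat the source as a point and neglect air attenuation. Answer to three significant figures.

8.44 μSv

By the inverse-square law, rate at 24.9 m:
249 × (2.90/24.9)² = 249 × 0.01356 = 3.376 μSv/h.
Dose = rate × time = 3.376 μSv/h × 2.500 h = 8.440 μSv.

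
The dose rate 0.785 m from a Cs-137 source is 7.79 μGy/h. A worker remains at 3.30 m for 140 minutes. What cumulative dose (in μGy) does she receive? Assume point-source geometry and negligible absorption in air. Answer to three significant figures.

1.03 μGy

Applying the 1/r² law, rate at 3.30 m:
(0.785/3.30)² = 0.05659, so 7.79 × 0.05659 = 0.4408 μGy/h.
Dose = rate × time = 0.4408 μGy/h × 2.333 h = 1.028 μGy.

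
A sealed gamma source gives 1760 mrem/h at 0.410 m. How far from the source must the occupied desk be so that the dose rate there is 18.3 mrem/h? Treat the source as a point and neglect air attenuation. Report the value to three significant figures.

4.02 m

By the inverse-square law, d₂ = d₁·√(I₁/I₂).
I₁/I₂ = 1760/18.3 = 96.17, so d₂ = 0.410 × √96.17 = 4.021 m.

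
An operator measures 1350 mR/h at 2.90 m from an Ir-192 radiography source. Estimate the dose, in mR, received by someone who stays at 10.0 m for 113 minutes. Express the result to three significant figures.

214 mR

Using I₁d₁² = I₂d₂², rate at 10.0 m:
(2.90/10.0)² = 0.08410, so 1350 × 0.08410 = 113.5 mR/h.
Dose = rate × time = 113.5 mR/h × 1.883 h = 213.7 mR.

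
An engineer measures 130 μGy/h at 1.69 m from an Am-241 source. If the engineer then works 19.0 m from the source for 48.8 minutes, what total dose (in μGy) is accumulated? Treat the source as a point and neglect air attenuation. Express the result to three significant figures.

0.837 μGy

By the inverse-square law, rate at 19.0 m:
130 × (1.69/19.0)² = 130 × 0.007912 = 1.029 μGy/h.
Dose = rate × time = 1.029 μGy/h × 0.8133 h = 0.8369 μGy.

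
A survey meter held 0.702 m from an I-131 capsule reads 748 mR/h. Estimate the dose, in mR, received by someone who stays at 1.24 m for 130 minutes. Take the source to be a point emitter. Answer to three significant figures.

519 mR

By the inverse-square law, rate at 1.24 m:
(0.702/1.24)² = 0.3205, so 748 × 0.3205 = 239.7 mR/h.
Dose = rate × time = 239.7 mR/h × 2.167 h = 519.4 mR.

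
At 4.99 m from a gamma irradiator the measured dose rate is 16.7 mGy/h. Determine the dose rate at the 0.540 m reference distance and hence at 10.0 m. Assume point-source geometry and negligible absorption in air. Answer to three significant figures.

Using I₁d₁² = I₂d₂²,
At 0.540 m: 16.7 × (4.99/0.540)² = 16.7 × 85.39 = 1426 mGy/h
At 10.0 m: (0.540/10.0)² = 0.002916, so 1426 × 0.002916 = 4.158 mGy/h.

1430 mGy/h; 4.16 mGy/h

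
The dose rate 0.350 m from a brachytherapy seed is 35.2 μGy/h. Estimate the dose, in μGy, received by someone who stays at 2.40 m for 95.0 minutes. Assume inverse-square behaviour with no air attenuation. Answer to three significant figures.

1.19 μGy

Intensity scales as (d₁/d₂)², so rate at 2.40 m:
(0.350/2.40)² = 0.02127, so 35.2 × 0.02127 = 0.7487 μGy/h.
Dose = rate × time = 0.7487 μGy/h × 1.583 h = 1.185 μGy.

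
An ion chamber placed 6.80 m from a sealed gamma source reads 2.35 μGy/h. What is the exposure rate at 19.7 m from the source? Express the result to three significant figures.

Intensity scales as (d₁/d₂)², so scaling from 6.80 m to 19.7 m:
2.35 × (6.80/19.7)² = 2.35 × 0.1191 = 0.2799 μGy/h.

0.280 μGy/h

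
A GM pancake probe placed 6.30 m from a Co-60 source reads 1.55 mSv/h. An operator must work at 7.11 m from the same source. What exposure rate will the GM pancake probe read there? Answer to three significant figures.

Using I₁d₁² = I₂d₂², scaling from 6.30 m to 7.11 m:
1.55 × (6.30/7.11)² = 1.55 × 0.7851 = 1.217 mSv/h.

1.22 mSv/h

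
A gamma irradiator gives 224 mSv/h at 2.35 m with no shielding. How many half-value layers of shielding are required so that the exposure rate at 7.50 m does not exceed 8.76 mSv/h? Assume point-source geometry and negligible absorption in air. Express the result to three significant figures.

At 7.50 m, distance alone gives 224 × (2.35/7.50)² = 224 × 0.09818 = 21.99 mSv/h.
Further attenuation needed: 21.99/8.76 = 2.510.
n = log₂(2.510) = 1.328 half-value layers.

1.33 half-value layers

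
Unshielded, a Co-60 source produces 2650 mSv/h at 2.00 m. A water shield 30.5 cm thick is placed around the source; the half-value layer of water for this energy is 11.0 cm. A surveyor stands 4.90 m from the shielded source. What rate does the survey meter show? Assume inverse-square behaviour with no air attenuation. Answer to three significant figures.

Distance alone: 2650 × (2.00/4.90)² = 2650 × 0.1666 = 441.5 mSv/h.
Shield: 30.5/11.0 = 2.773 half-value layers → attenuation 2^(−2.773) = 0.1463.
Combined: 441.5 × 0.1463 = 64.59 mSv/h.

64.6 mSv/h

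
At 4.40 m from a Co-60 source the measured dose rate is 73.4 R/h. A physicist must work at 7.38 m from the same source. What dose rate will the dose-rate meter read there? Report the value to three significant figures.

Applying the 1/r² law, scaling from 4.40 m to 7.38 m:
(4.40/7.38)² = 0.3555, so 73.4 × 0.3555 = 26.09 R/h.

26.1 R/h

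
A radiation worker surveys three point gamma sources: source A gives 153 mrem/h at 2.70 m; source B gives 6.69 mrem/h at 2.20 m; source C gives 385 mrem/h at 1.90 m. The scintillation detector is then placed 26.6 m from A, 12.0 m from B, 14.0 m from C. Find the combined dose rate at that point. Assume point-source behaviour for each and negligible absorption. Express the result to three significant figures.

8.89 mrem/h

By superposition, sum each source's inverse-square contribution:
A: 153 × (2.70/26.6)² = 1.576 mrem/h
B: 6.69 × (2.20/12.0)² = 0.2249 mrem/h
C: 385 × (1.90/14.0)² = 7.091 mrem/h
Total = 1.576 + 0.2249 + 7.091 = 8.892 mrem/h.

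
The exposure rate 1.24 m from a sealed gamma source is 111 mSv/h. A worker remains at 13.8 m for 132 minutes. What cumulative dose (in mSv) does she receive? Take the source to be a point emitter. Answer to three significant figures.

1.97 mSv

Using I₁d₁² = I₂d₂², rate at 13.8 m:
(1.24/13.8)² = 0.008074, so 111 × 0.008074 = 0.8962 mSv/h.
Dose = rate × time = 0.8962 mSv/h × 2.200 h = 1.972 mSv.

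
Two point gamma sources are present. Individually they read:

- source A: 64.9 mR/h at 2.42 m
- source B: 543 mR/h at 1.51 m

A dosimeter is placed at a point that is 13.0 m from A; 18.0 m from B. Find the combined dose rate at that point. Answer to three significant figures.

Each source contributes Iᵢ·(dᵢ/rᵢ)²; contributions add.
A: 64.9 × (2.42/13.0)² = 2.249 mR/h
B: 543 × (1.51/18.0)² = 3.821 mR/h
Total = 2.249 + 3.821 = 6.070 mR/h.

6.07 mR/h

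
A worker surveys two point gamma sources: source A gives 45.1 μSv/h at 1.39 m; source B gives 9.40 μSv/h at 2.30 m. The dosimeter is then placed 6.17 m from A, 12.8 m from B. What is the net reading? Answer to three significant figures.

2.59 μSv/h

By superposition, sum each source's inverse-square contribution:
A: 45.1 × (1.39/6.17)² = 2.289 μSv/h
B: 9.40 × (2.30/12.8)² = 0.3035 μSv/h
Total = 2.289 + 0.3035 = 2.593 μSv/h.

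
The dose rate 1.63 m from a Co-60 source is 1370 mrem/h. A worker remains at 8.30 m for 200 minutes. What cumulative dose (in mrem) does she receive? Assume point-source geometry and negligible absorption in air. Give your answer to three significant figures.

Intensity scales as (d₁/d₂)², so rate at 8.30 m:
(1.63/8.30)² = 0.03857, so 1370 × 0.03857 = 52.84 mrem/h.
Dose = rate × time = 52.84 mrem/h × 3.333 h = 176.1 mrem.

176 mrem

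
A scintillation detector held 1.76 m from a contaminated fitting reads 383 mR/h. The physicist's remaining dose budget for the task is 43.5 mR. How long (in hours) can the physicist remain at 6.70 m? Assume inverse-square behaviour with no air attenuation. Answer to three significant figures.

1.65 h

Since intensity falls as 1/r², rate at 6.70 m:
383 × (1.76/6.70)² = 383 × 0.06900 = 26.43 mR/h.
Stay time = 43.5 mR ÷ 26.43 mR/h = 1.646 h.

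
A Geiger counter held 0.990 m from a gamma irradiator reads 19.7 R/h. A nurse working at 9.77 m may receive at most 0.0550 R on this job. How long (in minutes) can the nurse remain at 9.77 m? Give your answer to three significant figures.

Intensity scales as (d₁/d₂)², so rate at 9.77 m:
19.7 × (0.990/9.77)² = 19.7 × 0.01027 = 0.2023 R/h.
Stay time = 0.0550 R ÷ 0.2023 R/h = 0.2719 h = 16.31 min.

16.3 min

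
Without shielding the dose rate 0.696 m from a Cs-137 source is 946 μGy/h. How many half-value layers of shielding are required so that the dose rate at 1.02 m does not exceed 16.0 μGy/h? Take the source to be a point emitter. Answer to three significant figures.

At 1.02 m, distance alone gives (0.696/1.02)² = 0.4656, so 946 × 0.4656 = 440.5 μGy/h.
Further attenuation needed: 440.5/16.0 = 27.53.
n = log₂(27.53) = 4.783 half-value layers.

4.78 half-value layers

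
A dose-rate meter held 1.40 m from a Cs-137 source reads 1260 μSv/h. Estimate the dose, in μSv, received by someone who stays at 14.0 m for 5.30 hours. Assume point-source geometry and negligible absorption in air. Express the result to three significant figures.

Using I₁d₁² = I₂d₂², rate at 14.0 m:
1260 × (1.40/14.0)² = 1260 × 0.01000 = 12.60 μSv/h.
Dose = rate × time = 12.60 μSv/h × 5.300 h = 66.78 μSv.

66.8 μSv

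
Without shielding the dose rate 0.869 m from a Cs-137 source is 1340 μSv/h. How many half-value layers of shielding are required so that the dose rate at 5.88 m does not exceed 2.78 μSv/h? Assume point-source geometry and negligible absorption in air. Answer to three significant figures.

At 5.88 m, distance alone gives (0.869/5.88)² = 0.02184, so 1340 × 0.02184 = 29.27 μSv/h.
Further attenuation needed: 29.27/2.78 = 10.53.
n = log₂(10.53) = 3.396 half-value layers.

3.40 half-value layers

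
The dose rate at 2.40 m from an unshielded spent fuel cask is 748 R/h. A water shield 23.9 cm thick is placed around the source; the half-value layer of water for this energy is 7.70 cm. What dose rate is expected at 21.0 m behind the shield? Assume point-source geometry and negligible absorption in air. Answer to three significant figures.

1.14 R/h

Distance alone: 748 × (2.40/21.0)² = 748 × 0.01306 = 9.769 R/h.
Shield: 23.9/7.70 = 3.104 half-value layers → attenuation 2^(−3.104) = 0.1163.
Combined: 9.769 × 0.1163 = 1.136 R/h.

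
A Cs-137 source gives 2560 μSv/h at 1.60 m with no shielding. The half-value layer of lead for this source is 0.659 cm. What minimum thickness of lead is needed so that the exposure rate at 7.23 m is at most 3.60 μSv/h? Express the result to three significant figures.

At 7.23 m, distance alone gives (1.60/7.23)² = 0.04897, so 2560 × 0.04897 = 125.4 μSv/h.
Further attenuation needed: 125.4/3.60 = 34.83.
n = log₂(34.83) = 5.122 half-value layers.
Thickness = 5.122 × 0.659 cm = 3.375 cm.

3.38 cm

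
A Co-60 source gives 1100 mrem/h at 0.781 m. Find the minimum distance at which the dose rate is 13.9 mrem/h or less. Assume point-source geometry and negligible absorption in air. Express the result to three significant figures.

6.95 m

Since intensity falls as 1/r², d₂ = d₁·√(I₁/I₂).
I₁/I₂ = 1100/13.9 = 79.14, so d₂ = 0.781 × √79.14 = 6.948 m.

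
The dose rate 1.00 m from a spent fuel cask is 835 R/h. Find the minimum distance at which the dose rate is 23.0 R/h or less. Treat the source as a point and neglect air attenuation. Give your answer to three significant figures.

6.03 m

Applying the 1/r² law, d₂ = d₁·√(I₁/I₂).
I₁/I₂ = 835/23.0 = 36.30, so d₂ = 1.00 × √36.30 = 6.025 m.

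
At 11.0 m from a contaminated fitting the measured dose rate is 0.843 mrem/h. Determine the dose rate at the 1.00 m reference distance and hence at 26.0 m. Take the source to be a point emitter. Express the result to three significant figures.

By the inverse-square law,
At 1.00 m: 0.843 × (11.0/1.00)² = 0.843 × 121.0 = 102.0 mrem/h
At 26.0 m: 102.0 × (1.00/26.0)² = 102.0 × 0.001479 = 0.1509 mrem/h.

102 mrem/h; 0.151 mrem/h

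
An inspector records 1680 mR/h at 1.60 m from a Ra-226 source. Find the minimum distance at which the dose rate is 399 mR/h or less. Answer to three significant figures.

Applying the 1/r² law, d₂ = d₁·√(I₁/I₂).
I₁/I₂ = 1680/399 = 4.211, so d₂ = 1.60 × √4.211 = 3.283 m.

3.28 m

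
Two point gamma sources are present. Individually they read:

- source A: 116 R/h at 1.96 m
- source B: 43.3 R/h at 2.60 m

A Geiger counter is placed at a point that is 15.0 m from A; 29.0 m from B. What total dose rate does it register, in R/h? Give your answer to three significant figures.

Each source contributes Iᵢ·(dᵢ/rᵢ)²; contributions add.
A: 116 × (1.96/15.0)² = 1.981 R/h
B: 43.3 × (2.60/29.0)² = 0.3480 R/h
Total = 1.981 + 0.3480 = 2.329 R/h.

2.33 R/h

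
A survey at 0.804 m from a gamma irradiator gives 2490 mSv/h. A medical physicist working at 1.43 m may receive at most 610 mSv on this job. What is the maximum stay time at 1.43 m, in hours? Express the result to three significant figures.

0.775 h

Applying the 1/r² law, rate at 1.43 m:
(0.804/1.43)² = 0.3161, so 2490 × 0.3161 = 787.1 mSv/h.
Stay time = 610 mSv ÷ 787.1 mSv/h = 0.7750 h.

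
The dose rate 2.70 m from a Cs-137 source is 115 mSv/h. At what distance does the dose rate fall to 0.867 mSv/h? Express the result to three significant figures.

Since intensity falls as 1/r², d₂ = d₁·√(I₁/I₂).
I₁/I₂ = 115/0.867 = 132.6, so d₂ = 2.70 × √132.6 = 31.09 m.

31.1 m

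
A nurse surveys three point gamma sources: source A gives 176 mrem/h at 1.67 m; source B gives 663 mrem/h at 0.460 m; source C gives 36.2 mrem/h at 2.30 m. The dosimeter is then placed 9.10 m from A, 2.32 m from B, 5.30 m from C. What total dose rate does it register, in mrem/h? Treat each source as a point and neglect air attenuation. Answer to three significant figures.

By superposition, sum each source's inverse-square contribution:
A: 176 × (1.67/9.10)² = 5.927 mrem/h
B: 663 × (0.460/2.32)² = 26.06 mrem/h
C: 36.2 × (2.30/5.30)² = 6.817 mrem/h
Total = 5.927 + 26.06 + 6.817 = 38.80 mrem/h.

38.8 mrem/h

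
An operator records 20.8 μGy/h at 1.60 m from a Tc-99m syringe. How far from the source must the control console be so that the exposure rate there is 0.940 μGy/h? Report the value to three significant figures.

7.53 m

Since intensity falls as 1/r², d₂ = d₁·√(I₁/I₂).
I₁/I₂ = 20.8/0.940 = 22.13, so d₂ = 1.60 × √22.13 = 7.527 m.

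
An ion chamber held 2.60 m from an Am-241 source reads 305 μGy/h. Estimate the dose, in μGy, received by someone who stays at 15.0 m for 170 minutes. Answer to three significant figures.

26.0 μGy

Using I₁d₁² = I₂d₂², rate at 15.0 m:
(2.60/15.0)² = 0.03004, so 305 × 0.03004 = 9.162 μGy/h.
Dose = rate × time = 9.162 μGy/h × 2.833 h = 25.96 μGy.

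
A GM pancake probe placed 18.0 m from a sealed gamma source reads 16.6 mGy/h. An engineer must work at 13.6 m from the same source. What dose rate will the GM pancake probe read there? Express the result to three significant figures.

Since intensity falls as 1/r², scaling from 18.0 m to 13.6 m:
16.6 × (18.0/13.6)² = 16.6 × 1.752 = 29.08 mGy/h.

29.1 mGy/h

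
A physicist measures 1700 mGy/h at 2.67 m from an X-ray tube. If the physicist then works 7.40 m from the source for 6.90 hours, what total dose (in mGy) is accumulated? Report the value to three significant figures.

Since intensity falls as 1/r², rate at 7.40 m:
(2.67/7.40)² = 0.1302, so 1700 × 0.1302 = 221.3 mGy/h.
Dose = rate × time = 221.3 mGy/h × 6.900 h = 1527 mGy.

1530 mGy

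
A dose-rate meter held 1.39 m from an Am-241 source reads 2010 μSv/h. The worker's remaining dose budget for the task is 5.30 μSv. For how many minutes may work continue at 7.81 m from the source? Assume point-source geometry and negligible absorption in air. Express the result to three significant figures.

4.99 min

Since intensity falls as 1/r², rate at 7.81 m:
2010 × (1.39/7.81)² = 2010 × 0.03168 = 63.68 μSv/h.
Stay time = 5.30 μSv ÷ 63.68 μSv/h = 0.08323 h = 4.994 min.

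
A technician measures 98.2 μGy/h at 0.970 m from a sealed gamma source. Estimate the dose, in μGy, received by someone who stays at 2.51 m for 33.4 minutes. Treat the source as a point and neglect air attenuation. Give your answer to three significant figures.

8.16 μGy

Applying the 1/r² law, rate at 2.51 m:
(0.970/2.51)² = 0.1493, so 98.2 × 0.1493 = 14.66 μGy/h.
Dose = rate × time = 14.66 μGy/h × 0.5567 h = 8.161 μGy.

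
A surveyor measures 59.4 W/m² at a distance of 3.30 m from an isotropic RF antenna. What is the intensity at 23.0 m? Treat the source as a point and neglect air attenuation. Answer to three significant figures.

1.22 W/m²

Using I₁d₁² = I₂d₂², the rate at 23.0 m is
(3.30/23.0)² = 0.02059, so 59.4 × 0.02059 = 1.223 W/m².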